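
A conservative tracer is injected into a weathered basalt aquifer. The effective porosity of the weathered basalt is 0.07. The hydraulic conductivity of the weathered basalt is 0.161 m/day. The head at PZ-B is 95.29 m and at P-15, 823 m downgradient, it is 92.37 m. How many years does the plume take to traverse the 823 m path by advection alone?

Hydraulic gradient i = (95.29 − 92.37) / 823 = 2.92 / 823 = 0.003548.
Darcy flux q = K · i = 0.1610 × 0.003548 = 0.0005712 m/day.
Seepage velocity v = q / n_e = 0.0005712 / 0.07 = 0.008160 m/day.
Travel time t = L / v = 823 / 0.008160 = 1.009e+05 days = 276.1 years.

276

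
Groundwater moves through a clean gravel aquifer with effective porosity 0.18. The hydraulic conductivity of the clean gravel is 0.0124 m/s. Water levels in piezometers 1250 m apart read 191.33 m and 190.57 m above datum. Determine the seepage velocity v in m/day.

Convert K: 0.0124 m/s × 86400 = 1071 m/day.
Hydraulic gradient i = (191.33 − 190.57) / 1250 = 0.76 / 1250 = 0.0006080.
Darcy flux q = K · i = 1071 × 0.0006080 = 0.6514 m/day.
Seepage velocity v = q / n_e = 0.6514 / 0.18 = 3.619 m/day.

3.62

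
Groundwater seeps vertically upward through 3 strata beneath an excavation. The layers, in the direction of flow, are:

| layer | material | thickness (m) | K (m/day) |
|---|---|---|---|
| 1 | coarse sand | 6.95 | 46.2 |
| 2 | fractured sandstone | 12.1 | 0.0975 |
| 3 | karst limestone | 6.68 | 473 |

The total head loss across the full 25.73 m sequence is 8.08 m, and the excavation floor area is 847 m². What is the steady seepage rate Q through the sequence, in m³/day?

55.1

Flow is perpendicular to layering, so the layers act in series and the equivalent K is the thickness-weighted harmonic mean.
Total thickness L = 6.95 + 12.1 + 6.68 = 25.73 m.
Σ(b_i/K_i) = 6.95/46.2 + 12.1/0.0975 + 6.68/473 = 124.3 d.
K_eq = L / Σ(b_i/K_i) = 25.73 / 124.3 = 0.2071 m/day.
Q = K_eq · A · (Δh/L) = 0.2071 × 847 × (8.08/25.73) = 55.07 m³/day.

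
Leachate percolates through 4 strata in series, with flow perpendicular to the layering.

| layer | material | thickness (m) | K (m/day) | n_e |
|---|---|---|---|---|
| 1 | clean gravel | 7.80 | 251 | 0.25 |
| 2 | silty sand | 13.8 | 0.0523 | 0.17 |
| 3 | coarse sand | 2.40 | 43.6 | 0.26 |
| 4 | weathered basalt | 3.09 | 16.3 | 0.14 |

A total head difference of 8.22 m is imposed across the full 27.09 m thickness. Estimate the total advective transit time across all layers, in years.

With flow normal to the layers, continuity requires the same specific discharge q through every layer.
Σ(b_i/K_i) = 7.80/251 + 13.8/0.0523 + 2.40/43.6 + 3.09/16.3 = 264.1 d.
q = Δh / Σ(b_i/K_i) = 8.22 / 264.1 = 0.03112 m/day.
In each layer the seepage velocity is v_i = q/n_i, so the layer transit time is t_i = b_i·n_i / q:
  layer 1 (clean gravel): t_1 = 7.80 × 0.25 / 0.03112 = 62.66 d
  layer 2 (silty sand): t_2 = 13.8 × 0.17 / 0.03112 = 75.39 d
  layer 3 (coarse sand): t_3 = 2.40 × 0.26 / 0.03112 = 20.05 d
  layer 4 (weathered basalt): t_4 = 3.09 × 0.14 / 0.03112 = 13.90 d
Total t = Σ t_i = 172.0 days = 0.4709 years.

0.471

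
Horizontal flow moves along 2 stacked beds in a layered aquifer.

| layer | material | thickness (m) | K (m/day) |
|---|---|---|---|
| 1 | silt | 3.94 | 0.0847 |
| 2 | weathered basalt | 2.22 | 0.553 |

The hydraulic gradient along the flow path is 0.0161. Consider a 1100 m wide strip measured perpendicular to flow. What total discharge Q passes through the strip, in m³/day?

27.7

Flow is parallel to layering, so each bed carries its own Darcy discharge and the transmissivities add.
Σ(K_i·b_i) = 0.0847×3.94 + 0.553×2.22 = 1.561 m²/day.
Hydraulic gradient i = 0.0161.
Q = Σ(K_i·b_i) · W · i = 1.561 × 1100 × 0.01610 = 27.65 m³/day.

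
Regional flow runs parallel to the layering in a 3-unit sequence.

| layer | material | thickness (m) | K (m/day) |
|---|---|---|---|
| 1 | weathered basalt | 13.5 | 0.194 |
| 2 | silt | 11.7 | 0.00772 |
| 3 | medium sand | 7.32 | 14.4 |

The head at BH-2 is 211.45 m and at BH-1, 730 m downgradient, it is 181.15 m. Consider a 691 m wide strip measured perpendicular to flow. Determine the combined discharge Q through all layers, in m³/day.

Flow is parallel to layering, so each bed carries its own Darcy discharge and the transmissivities add.
Σ(K_i·b_i) = 0.194×13.5 + 0.00772×11.7 + 14.4×7.32 = 108.1 m²/day.
Hydraulic gradient i = (211.45 − 181.15) / 730 = 30.3 / 730 = 0.04151.
Q = Σ(K_i·b_i) · W · i = 108.1 × 691 × 0.04151 = 3101 m³/day.

3100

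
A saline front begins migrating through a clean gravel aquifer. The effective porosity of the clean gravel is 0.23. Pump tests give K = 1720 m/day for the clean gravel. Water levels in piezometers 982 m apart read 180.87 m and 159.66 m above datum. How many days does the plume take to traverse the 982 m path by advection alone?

6.08

Hydraulic gradient i = (180.87 − 159.66) / 982 = 21.21 / 982 = 0.02160.
Darcy flux q = K · i = 1720 × 0.02160 = 37.15 m/day.
Seepage velocity v = q / n_e = 37.15 / 0.23 = 161.5 m/day.
Travel time t = L / v = 982 / 161.5 = 6.080 days.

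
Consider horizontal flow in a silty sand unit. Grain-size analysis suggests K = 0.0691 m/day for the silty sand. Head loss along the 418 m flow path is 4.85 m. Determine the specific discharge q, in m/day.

Hydraulic gradient i = Δh / L = 4.85 / 418 = 0.01160.
Specific discharge q = K · i = 0.06910 × 0.01160 = 0.0008018 m/day.

0.000802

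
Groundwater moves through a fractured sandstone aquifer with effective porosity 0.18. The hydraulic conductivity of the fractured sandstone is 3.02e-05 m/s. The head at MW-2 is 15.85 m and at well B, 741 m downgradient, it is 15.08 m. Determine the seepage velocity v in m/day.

Convert K: 3.02e-05 m/s × 86400 = 2.609 m/day.
Hydraulic gradient i = (15.85 − 15.08) / 741 = 0.77 / 741 = 0.001039.
Darcy flux q = K · i = 2.609 × 0.001039 = 0.002711 m/day.
Seepage velocity v = q / n_e = 0.002711 / 0.18 = 0.01506 m/day.

0.0151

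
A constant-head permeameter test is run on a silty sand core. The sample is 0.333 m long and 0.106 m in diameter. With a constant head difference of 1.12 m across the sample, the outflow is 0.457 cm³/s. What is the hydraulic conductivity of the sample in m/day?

1.33

Cross-sectional area A = π·(d/2)² = π × (0.106/2)² = 0.008825 m².
Convert discharge: 0.457 cm³/s = 4.570e-07 m³/s.
Darcy's law rearranged: K = Q·L / (A·Δh) = 4.570e-07 × 0.333 / (0.008825 × 1.12) = 1.540e-05 m/s = 1.330 m/day.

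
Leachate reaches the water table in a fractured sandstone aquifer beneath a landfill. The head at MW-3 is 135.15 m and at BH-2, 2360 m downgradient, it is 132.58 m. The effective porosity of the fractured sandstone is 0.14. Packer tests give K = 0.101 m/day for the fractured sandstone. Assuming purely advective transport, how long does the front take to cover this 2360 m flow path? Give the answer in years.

Hydraulic gradient i = (135.15 − 132.58) / 2360 = 2.57 / 2360 = 0.001089.
Darcy flux q = K · i = 0.1010 × 0.001089 = 0.0001100 m/day.
Seepage velocity v = q / n_e = 0.0001100 / 0.14 = 0.0007856 m/day.
Travel time t = L / v = 2360 / 0.0007856 = 3.004e+06 days = 8224 years.

8220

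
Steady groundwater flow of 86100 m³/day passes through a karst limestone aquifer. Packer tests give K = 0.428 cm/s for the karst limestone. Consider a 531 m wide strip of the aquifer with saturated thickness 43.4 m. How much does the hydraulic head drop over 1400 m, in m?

Convert K: 0.428 cm/s × 864 = 369.8 m/day.
Cross-sectional area A = 531 × 43.4 = 23045 m².
From Q = K·A·i, i = Q / (K·A) = 86100 / (369.8 × 23045) = 0.01010.
Head loss Δh = i · L = 0.01010 × 1400 = 14.14 m.

14.1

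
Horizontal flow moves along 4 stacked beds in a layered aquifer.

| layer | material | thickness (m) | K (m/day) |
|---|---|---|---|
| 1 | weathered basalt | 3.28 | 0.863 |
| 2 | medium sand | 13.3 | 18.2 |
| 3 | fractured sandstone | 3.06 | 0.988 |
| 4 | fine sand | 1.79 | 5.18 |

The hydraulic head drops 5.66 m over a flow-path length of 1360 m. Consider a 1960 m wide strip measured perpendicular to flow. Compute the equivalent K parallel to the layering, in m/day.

Flow is parallel to layering, so each bed carries its own Darcy discharge and the transmissivities add.
Σ(K_i·b_i) = 0.863×3.28 + 18.2×13.3 + 0.988×3.06 + 5.18×1.79 = 257.2 m²/day.
Total thickness b = 21.43 m, so K_eq = Σ(K_i·b_i)/b = 12.00 m/day.

12.0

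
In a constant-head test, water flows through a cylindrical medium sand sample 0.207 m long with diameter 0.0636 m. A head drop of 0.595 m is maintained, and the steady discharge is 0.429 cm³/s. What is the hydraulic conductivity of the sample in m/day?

4.06

Cross-sectional area A = π·(d/2)² = π × (0.0636/2)² = 0.003177 m².
Convert discharge: 0.429 cm³/s = 4.290e-07 m³/s.
Darcy's law rearranged: K = Q·L / (A·Δh) = 4.290e-07 × 0.207 / (0.003177 × 0.595) = 4.698e-05 m/s = 4.059 m/day.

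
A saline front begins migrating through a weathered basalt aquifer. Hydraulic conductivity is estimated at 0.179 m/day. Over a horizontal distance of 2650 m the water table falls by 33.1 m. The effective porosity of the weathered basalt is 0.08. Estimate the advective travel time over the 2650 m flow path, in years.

Hydraulic gradient i = Δh / L = 33.1 / 2650 = 0.01249.
Darcy flux q = K · i = 0.1790 × 0.01249 = 0.002236 m/day.
Seepage velocity v = q / n_e = 0.002236 / 0.08 = 0.02795 m/day.
Travel time t = L / v = 2650 / 0.02795 = 94820 days = 259.6 years.

260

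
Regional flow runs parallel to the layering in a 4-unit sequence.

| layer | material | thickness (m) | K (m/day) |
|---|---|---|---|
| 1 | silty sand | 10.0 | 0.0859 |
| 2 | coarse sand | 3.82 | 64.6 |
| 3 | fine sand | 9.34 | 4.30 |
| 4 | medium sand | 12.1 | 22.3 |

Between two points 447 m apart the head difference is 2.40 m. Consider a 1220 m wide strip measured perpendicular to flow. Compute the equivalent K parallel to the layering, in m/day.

Flow is parallel to layering, so each bed carries its own Darcy discharge and the transmissivities add.
Σ(K_i·b_i) = 0.0859×10.0 + 64.6×3.82 + 4.30×9.34 + 22.3×12.1 = 557.6 m²/day.
Total thickness b = 35.26 m, so K_eq = Σ(K_i·b_i)/b = 15.81 m/day.

15.8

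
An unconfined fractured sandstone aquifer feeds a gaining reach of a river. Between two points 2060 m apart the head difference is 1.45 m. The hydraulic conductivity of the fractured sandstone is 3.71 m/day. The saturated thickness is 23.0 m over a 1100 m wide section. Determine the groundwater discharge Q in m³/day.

66.1

Cross-sectional area A = 1100 × 23.0 = 25300 m².
Hydraulic gradient i = Δh / L = 1.45 / 2060 = 0.0007039.
Darcy's law: Q = K · A · i = 3.710 × 25300 × 0.0007039 = 66.07 m³/day.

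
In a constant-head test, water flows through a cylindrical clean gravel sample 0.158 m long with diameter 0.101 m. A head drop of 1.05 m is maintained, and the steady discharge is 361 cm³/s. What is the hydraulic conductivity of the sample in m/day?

Cross-sectional area A = π·(d/2)² = π × (0.101/2)² = 0.008012 m².
Convert discharge: 361 cm³/s = 0.0003610 m³/s.
Darcy's law rearranged: K = Q·L / (A·Δh) = 0.0003610 × 0.158 / (0.008012 × 1.05) = 0.006780 m/s = 585.8 m/day.

586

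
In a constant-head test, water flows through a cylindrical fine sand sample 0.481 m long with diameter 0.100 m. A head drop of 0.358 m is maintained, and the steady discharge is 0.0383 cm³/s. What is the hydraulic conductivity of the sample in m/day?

Cross-sectional area A = π·(d/2)² = π × (0.100/2)² = 0.007854 m².
Convert discharge: 0.0383 cm³/s = 3.830e-08 m³/s.
Darcy's law rearranged: K = Q·L / (A·Δh) = 3.830e-08 × 0.481 / (0.007854 × 0.358) = 6.552e-06 m/s = 0.5661 m/day.

0.566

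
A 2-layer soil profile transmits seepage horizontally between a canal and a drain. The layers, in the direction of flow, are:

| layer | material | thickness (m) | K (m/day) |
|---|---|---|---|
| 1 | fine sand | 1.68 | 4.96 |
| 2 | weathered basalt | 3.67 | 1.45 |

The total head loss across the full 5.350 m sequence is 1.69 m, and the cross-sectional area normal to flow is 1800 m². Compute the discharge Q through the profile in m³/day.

1060

Flow is perpendicular to layering, so the layers act in series and the equivalent K is the thickness-weighted harmonic mean.
Total thickness L = 1.68 + 3.67 = 5.350 m.
Σ(b_i/K_i) = 1.68/4.96 + 3.67/1.45 = 2.870 d.
K_eq = L / Σ(b_i/K_i) = 5.350 / 2.870 = 1.864 m/day.
Q = K_eq · A · (Δh/L) = 1.864 × 1800 × (1.69/5.350) = 1060 m³/day.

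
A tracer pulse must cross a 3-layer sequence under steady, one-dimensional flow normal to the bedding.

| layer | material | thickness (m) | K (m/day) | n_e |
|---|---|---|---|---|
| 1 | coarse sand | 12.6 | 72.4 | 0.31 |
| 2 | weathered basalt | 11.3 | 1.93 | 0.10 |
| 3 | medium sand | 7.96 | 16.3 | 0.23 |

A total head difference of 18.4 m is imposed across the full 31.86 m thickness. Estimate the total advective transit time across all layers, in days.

2.43

With flow normal to the layers, continuity requires the same specific discharge q through every layer.
Σ(b_i/K_i) = 12.6/72.4 + 11.3/1.93 + 7.96/16.3 = 6.517 d.
q = Δh / Σ(b_i/K_i) = 18.4 / 6.517 = 2.823 m/day.
In each layer the seepage velocity is v_i = q/n_i, so the layer transit time is t_i = b_i·n_i / q:
  layer 1 (coarse sand): t_1 = 12.6 × 0.31 / 2.823 = 1.384 d
  layer 2 (weathered basalt): t_2 = 11.3 × 0.10 / 2.823 = 0.4002 d
  layer 3 (medium sand): t_3 = 7.96 × 0.23 / 2.823 = 0.6485 d
Total t = Σ t_i = 2.432 days.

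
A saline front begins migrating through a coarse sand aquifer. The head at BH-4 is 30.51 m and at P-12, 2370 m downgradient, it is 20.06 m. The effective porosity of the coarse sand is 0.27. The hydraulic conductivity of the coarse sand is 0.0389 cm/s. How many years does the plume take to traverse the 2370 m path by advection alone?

11.8

Convert K: 0.0389 cm/s × 864 = 33.61 m/day.
Hydraulic gradient i = (30.51 − 20.06) / 2370 = 10.45 / 2370 = 0.004409.
Darcy flux q = K · i = 33.61 × 0.004409 = 0.1482 m/day.
Seepage velocity v = q / n_e = 0.1482 / 0.27 = 0.5489 m/day.
Travel time t = L / v = 2370 / 0.5489 = 4318 days = 11.82 years.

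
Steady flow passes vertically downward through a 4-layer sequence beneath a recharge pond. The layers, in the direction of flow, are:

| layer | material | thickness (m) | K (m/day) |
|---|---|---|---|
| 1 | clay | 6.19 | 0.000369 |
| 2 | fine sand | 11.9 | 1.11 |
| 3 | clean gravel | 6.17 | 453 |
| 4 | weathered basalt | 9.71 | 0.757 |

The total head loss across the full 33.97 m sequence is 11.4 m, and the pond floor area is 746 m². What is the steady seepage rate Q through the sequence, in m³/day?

0.506

Flow is perpendicular to layering, so the layers act in series and the equivalent K is the thickness-weighted harmonic mean.
Total thickness L = 6.19 + 11.9 + 6.17 + 9.71 = 33.97 m.
Σ(b_i/K_i) = 6.19/0.000369 + 11.9/1.11 + 6.17/453 + 9.71/0.757 = 16799 d.
K_eq = L / Σ(b_i/K_i) = 33.97 / 16799 = 0.002022 m/day.
Q = K_eq · A · (Δh/L) = 0.002022 × 746 × (11.4/33.97) = 0.5063 m³/day.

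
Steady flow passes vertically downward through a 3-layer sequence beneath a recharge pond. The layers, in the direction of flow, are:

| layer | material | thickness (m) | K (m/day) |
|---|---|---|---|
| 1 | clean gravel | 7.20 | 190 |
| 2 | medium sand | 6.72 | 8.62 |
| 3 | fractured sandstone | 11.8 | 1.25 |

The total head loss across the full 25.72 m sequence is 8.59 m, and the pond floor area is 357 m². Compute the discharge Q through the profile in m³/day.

Flow is perpendicular to layering, so the layers act in series and the equivalent K is the thickness-weighted harmonic mean.
Total thickness L = 7.20 + 6.72 + 11.8 = 25.72 m.
Σ(b_i/K_i) = 7.20/190 + 6.72/8.62 + 11.8/1.25 = 10.26 d.
K_eq = L / Σ(b_i/K_i) = 25.72 / 10.26 = 2.507 m/day.
Q = K_eq · A · (Δh/L) = 2.507 × 357 × (8.59/25.72) = 299.0 m³/day.

299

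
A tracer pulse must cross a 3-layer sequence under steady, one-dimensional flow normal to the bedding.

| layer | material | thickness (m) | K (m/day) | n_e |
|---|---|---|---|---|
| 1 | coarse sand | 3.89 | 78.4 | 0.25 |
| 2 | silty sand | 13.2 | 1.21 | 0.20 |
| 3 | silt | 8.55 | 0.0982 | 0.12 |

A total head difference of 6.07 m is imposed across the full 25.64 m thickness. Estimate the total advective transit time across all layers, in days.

With flow normal to the layers, continuity requires the same specific discharge q through every layer.
Σ(b_i/K_i) = 3.89/78.4 + 13.2/1.21 + 8.55/0.0982 = 98.03 d.
q = Δh / Σ(b_i/K_i) = 6.07 / 98.03 = 0.06192 m/day.
In each layer the seepage velocity is v_i = q/n_i, so the layer transit time is t_i = b_i·n_i / q:
  layer 1 (coarse sand): t_1 = 3.89 × 0.25 / 0.06192 = 15.71 d
  layer 2 (silty sand): t_2 = 13.2 × 0.20 / 0.06192 = 42.63 d
  layer 3 (silt): t_3 = 8.55 × 0.12 / 0.06192 = 16.57 d
Total t = Σ t_i = 74.91 days.

74.9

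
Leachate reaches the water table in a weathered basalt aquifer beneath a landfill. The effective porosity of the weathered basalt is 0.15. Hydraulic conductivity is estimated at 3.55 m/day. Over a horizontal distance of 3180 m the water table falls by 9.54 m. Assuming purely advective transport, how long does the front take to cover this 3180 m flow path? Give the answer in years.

123

Hydraulic gradient i = Δh / L = 9.54 / 3180 = 0.003000.
Darcy flux q = K · i = 3.550 × 0.003000 = 0.01065 m/day.
Seepage velocity v = q / n_e = 0.01065 / 0.15 = 0.07100 m/day.
Travel time t = L / v = 3180 / 0.07100 = 44789 days = 122.6 years.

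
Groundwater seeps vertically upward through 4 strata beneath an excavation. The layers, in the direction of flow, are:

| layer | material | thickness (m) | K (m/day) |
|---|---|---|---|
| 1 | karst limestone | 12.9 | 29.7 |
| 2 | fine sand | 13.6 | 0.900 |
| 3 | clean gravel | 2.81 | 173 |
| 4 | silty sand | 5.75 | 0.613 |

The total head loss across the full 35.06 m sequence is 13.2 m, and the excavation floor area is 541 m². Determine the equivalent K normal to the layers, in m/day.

1.41

Flow is perpendicular to layering, so the layers act in series and the equivalent K is the thickness-weighted harmonic mean.
Total thickness L = 12.9 + 13.6 + 2.81 + 5.75 = 35.06 m.
Σ(b_i/K_i) = 12.9/29.7 + 13.6/0.900 + 2.81/173 + 5.75/0.613 = 24.94 d.
K_eq = L / Σ(b_i/K_i) = 35.06 / 24.94 = 1.406 m/day.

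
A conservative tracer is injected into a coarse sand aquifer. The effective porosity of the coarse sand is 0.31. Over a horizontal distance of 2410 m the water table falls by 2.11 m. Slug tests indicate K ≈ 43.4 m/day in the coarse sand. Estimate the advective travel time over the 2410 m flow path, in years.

53.8

Hydraulic gradient i = Δh / L = 2.11 / 2410 = 0.0008755.
Darcy flux q = K · i = 43.40 × 0.0008755 = 0.03800 m/day.
Seepage velocity v = q / n_e = 0.03800 / 0.31 = 0.1226 m/day.
Travel time t = L / v = 2410 / 0.1226 = 19662 days = 53.83 years.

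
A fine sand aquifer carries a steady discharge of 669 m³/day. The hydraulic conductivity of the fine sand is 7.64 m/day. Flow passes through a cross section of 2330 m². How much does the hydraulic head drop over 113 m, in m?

From Q = K·A·i, i = Q / (K·A) = 669 / (7.640 × 2330) = 0.03758.
Head loss Δh = i · L = 0.03758 × 113 = 4.247 m.

4.25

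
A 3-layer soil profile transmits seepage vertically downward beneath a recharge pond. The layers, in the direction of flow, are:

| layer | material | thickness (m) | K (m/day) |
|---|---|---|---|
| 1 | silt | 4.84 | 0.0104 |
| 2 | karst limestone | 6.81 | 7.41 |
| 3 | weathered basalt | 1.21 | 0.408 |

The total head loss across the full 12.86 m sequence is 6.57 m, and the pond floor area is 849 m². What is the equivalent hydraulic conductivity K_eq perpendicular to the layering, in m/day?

Flow is perpendicular to layering, so the layers act in series and the equivalent K is the thickness-weighted harmonic mean.
Total thickness L = 4.84 + 6.81 + 1.21 = 12.86 m.
Σ(b_i/K_i) = 4.84/0.0104 + 6.81/7.41 + 1.21/0.408 = 469.3 d.
K_eq = L / Σ(b_i/K_i) = 12.86 / 469.3 = 0.02740 m/day.

0.0274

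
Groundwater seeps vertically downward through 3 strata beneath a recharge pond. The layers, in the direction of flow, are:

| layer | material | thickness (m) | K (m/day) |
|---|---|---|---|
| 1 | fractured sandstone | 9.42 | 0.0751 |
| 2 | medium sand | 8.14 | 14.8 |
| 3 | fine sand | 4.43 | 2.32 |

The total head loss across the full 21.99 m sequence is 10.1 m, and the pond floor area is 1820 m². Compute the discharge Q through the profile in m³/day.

144

Flow is perpendicular to layering, so the layers act in series and the equivalent K is the thickness-weighted harmonic mean.
Total thickness L = 9.42 + 8.14 + 4.43 = 21.99 m.
Σ(b_i/K_i) = 9.42/0.0751 + 8.14/14.8 + 4.43/2.32 = 127.9 d.
K_eq = L / Σ(b_i/K_i) = 21.99 / 127.9 = 0.1719 m/day.
Q = K_eq · A · (Δh/L) = 0.1719 × 1820 × (10.1/21.99) = 143.7 m³/day.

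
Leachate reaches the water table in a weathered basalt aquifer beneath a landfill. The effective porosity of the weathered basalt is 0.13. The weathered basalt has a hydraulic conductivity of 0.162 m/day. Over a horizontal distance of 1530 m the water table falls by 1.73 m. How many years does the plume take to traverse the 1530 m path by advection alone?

Hydraulic gradient i = Δh / L = 1.73 / 1530 = 0.001131.
Darcy flux q = K · i = 0.1620 × 0.001131 = 0.0001832 m/day.
Seepage velocity v = q / n_e = 0.0001832 / 0.13 = 0.001409 m/day.
Travel time t = L / v = 1530 / 0.001409 = 1.086e+06 days = 2973 years.

2970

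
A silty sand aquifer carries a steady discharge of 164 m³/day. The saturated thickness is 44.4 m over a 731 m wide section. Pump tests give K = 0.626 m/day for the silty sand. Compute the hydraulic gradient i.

Cross-sectional area A = 731 × 44.4 = 32456 m².
From Q = K·A·i, i = Q / (K·A) = 164 / (0.6260 × 32456) = 0.008072.

0.00807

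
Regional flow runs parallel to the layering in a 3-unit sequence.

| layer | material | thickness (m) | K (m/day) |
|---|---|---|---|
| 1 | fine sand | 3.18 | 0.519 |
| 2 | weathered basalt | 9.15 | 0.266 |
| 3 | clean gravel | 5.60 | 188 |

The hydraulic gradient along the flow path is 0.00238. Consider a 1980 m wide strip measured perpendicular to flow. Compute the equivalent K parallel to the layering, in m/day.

58.9

Flow is parallel to layering, so each bed carries its own Darcy discharge and the transmissivities add.
Σ(K_i·b_i) = 0.519×3.18 + 0.266×9.15 + 188×5.60 = 1057 m²/day.
Total thickness b = 17.93 m, so K_eq = Σ(K_i·b_i)/b = 58.95 m/day.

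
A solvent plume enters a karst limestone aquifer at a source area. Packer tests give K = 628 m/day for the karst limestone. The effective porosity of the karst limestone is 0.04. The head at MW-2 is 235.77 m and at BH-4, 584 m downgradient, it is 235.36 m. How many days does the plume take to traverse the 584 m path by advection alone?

53.0

Hydraulic gradient i = (235.77 − 235.36) / 584 = 0.41 / 584 = 0.0007021.
Darcy flux q = K · i = 628.0 × 0.0007021 = 0.4409 m/day.
Seepage velocity v = q / n_e = 0.4409 / 0.04 = 11.02 m/day.
Travel time t = L / v = 584 / 11.02 = 52.98 days.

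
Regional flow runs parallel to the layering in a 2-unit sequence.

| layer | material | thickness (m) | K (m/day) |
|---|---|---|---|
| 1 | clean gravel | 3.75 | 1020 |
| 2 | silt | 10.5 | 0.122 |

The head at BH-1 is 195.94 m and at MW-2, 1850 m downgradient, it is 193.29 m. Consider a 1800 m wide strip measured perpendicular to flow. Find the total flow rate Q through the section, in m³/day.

Flow is parallel to layering, so each bed carries its own Darcy discharge and the transmissivities add.
Σ(K_i·b_i) = 1020×3.75 + 0.122×10.5 = 3826 m²/day.
Hydraulic gradient i = (195.94 − 193.29) / 1850 = 2.65 / 1850 = 0.001432.
Q = Σ(K_i·b_i) · W · i = 3826 × 1800 × 0.001432 = 9866 m³/day.

9870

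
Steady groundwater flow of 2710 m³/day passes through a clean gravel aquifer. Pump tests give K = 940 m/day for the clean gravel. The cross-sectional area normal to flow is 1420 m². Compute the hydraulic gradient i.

From Q = K·A·i, i = Q / (K·A) = 2710 / (940.0 × 1420) = 0.002030.

0.00203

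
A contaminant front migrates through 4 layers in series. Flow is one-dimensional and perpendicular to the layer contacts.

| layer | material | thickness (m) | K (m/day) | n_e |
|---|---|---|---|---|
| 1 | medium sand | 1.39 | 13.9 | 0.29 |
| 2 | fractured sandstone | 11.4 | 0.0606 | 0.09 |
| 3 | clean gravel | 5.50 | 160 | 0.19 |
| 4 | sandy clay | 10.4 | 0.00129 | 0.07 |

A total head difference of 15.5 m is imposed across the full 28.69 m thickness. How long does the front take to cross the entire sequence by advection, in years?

4.67

With flow normal to the layers, continuity requires the same specific discharge q through every layer.
Σ(b_i/K_i) = 1.39/13.9 + 11.4/0.0606 + 5.50/160 + 10.4/0.00129 = 8250 d.
q = Δh / Σ(b_i/K_i) = 15.5 / 8250 = 0.001879 m/day.
In each layer the seepage velocity is v_i = q/n_i, so the layer transit time is t_i = b_i·n_i / q:
  layer 1 (medium sand): t_1 = 1.39 × 0.29 / 0.001879 = 214.6 d
  layer 2 (fractured sandstone): t_2 = 11.4 × 0.09 / 0.001879 = 546.1 d
  layer 3 (clean gravel): t_3 = 5.50 × 0.19 / 0.001879 = 556.2 d
  layer 4 (sandy clay): t_4 = 10.4 × 0.07 / 0.001879 = 387.5 d
Total t = Σ t_i = 1704 days = 4.666 years.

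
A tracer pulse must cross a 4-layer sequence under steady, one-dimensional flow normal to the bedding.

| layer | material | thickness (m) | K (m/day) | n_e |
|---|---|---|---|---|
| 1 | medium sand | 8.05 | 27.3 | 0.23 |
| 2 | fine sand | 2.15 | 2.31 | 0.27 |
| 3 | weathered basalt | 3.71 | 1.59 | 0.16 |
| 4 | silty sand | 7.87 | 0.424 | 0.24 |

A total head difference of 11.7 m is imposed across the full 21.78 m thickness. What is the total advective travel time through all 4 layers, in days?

9.29

With flow normal to the layers, continuity requires the same specific discharge q through every layer.
Σ(b_i/K_i) = 8.05/27.3 + 2.15/2.31 + 3.71/1.59 + 7.87/0.424 = 22.12 d.
q = Δh / Σ(b_i/K_i) = 11.7 / 22.12 = 0.5289 m/day.
In each layer the seepage velocity is v_i = q/n_i, so the layer transit time is t_i = b_i·n_i / q:
  layer 1 (medium sand): t_1 = 8.05 × 0.23 / 0.5289 = 3.500 d
  layer 2 (fine sand): t_2 = 2.15 × 0.27 / 0.5289 = 1.098 d
  layer 3 (weathered basalt): t_3 = 3.71 × 0.16 / 0.5289 = 1.122 d
  layer 4 (silty sand): t_4 = 7.87 × 0.24 / 0.5289 = 3.571 d
Total t = Σ t_i = 9.291 days.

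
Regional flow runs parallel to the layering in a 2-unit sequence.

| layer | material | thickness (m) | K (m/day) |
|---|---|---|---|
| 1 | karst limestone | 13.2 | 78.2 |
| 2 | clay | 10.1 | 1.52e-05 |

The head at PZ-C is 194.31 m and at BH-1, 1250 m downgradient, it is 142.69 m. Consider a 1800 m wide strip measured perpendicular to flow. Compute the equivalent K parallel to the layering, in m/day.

44.3

Flow is parallel to layering, so each bed carries its own Darcy discharge and the transmissivities add.
Σ(K_i·b_i) = 78.2×13.2 + 1.52e-05×10.1 = 1032 m²/day.
Total thickness b = 23.30 m, so K_eq = Σ(K_i·b_i)/b = 44.30 m/day.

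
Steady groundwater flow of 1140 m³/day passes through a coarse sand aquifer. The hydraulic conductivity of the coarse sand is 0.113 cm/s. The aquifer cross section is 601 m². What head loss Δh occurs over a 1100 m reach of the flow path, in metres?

21.4

Convert K: 0.113 cm/s × 864 = 97.63 m/day.
From Q = K·A·i, i = Q / (K·A) = 1140 / (97.63 × 601.0) = 0.01943.
Head loss Δh = i · L = 0.01943 × 1100 = 21.37 m.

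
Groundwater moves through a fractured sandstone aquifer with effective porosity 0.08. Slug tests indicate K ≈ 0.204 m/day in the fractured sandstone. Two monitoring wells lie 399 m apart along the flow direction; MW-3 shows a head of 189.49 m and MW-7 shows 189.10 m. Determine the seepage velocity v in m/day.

0.00249

Hydraulic gradient i = (189.49 − 189.10) / 399 = 0.39 / 399 = 0.0009774.
Darcy flux q = K · i = 0.2040 × 0.0009774 = 0.0001994 m/day.
Seepage velocity v = q / n_e = 0.0001994 / 0.08 = 0.002492 m/day.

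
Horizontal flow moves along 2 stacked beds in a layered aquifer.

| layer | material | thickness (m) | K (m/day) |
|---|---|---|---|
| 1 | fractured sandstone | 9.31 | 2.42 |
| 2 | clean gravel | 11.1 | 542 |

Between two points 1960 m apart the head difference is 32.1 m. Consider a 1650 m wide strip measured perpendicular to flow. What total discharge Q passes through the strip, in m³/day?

Flow is parallel to layering, so each bed carries its own Darcy discharge and the transmissivities add.
Σ(K_i·b_i) = 2.42×9.31 + 542×11.1 = 6039 m²/day.
Hydraulic gradient i = Δh / L = 32.1 / 1960 = 0.01638.
Q = Σ(K_i·b_i) · W · i = 6039 × 1650 × 0.01638 = 1.632e+05 m³/day.

163000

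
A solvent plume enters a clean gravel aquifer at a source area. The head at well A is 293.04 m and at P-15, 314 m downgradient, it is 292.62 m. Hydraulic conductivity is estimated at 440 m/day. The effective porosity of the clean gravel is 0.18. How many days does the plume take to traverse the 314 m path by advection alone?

Hydraulic gradient i = (293.04 − 292.62) / 314 = 0.42 / 314 = 0.001338.
Darcy flux q = K · i = 440.0 × 0.001338 = 0.5885 m/day.
Seepage velocity v = q / n_e = 0.5885 / 0.18 = 3.270 m/day.
Travel time t = L / v = 314 / 3.270 = 96.04 days.

96.0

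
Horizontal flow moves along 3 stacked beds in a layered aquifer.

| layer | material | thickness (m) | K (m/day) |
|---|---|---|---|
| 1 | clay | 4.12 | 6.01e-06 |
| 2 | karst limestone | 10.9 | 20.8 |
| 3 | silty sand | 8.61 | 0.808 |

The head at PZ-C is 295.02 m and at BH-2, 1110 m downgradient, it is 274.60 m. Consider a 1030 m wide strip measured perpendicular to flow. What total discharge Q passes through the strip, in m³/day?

Flow is parallel to layering, so each bed carries its own Darcy discharge and the transmissivities add.
Σ(K_i·b_i) = 6.01e-06×4.12 + 20.8×10.9 + 0.808×8.61 = 233.7 m²/day.
Hydraulic gradient i = (295.02 − 274.60) / 1110 = 20.42 / 1110 = 0.01840.
Q = Σ(K_i·b_i) · W · i = 233.7 × 1030 × 0.01840 = 4428 m³/day.

4430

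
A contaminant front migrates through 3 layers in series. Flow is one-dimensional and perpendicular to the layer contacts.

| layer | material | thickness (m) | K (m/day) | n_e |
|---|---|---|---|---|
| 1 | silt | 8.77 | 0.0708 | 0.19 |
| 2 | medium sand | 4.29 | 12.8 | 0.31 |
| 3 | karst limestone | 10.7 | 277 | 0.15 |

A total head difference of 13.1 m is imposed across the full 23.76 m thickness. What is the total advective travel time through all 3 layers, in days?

With flow normal to the layers, continuity requires the same specific discharge q through every layer.
Σ(b_i/K_i) = 8.77/0.0708 + 4.29/12.8 + 10.7/277 = 124.2 d.
q = Δh / Σ(b_i/K_i) = 13.1 / 124.2 = 0.1054 m/day.
In each layer the seepage velocity is v_i = q/n_i, so the layer transit time is t_i = b_i·n_i / q:
  layer 1 (silt): t_1 = 8.77 × 0.19 / 0.1054 = 15.80 d
  layer 2 (medium sand): t_2 = 4.29 × 0.31 / 0.1054 = 12.61 d
  layer 3 (karst limestone): t_3 = 10.7 × 0.15 / 0.1054 = 15.22 d
Total t = Σ t_i = 43.64 days.

43.6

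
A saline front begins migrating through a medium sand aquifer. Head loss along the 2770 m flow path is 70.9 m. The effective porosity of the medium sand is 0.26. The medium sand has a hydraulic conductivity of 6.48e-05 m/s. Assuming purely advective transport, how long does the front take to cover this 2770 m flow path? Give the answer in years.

Convert K: 6.48e-05 m/s × 86400 = 5.599 m/day.
Hydraulic gradient i = Δh / L = 70.9 / 2770 = 0.02560.
Darcy flux q = K · i = 5.599 × 0.02560 = 0.1433 m/day.
Seepage velocity v = q / n_e = 0.1433 / 0.26 = 0.5512 m/day.
Travel time t = L / v = 2770 / 0.5512 = 5026 days = 13.76 years.

13.8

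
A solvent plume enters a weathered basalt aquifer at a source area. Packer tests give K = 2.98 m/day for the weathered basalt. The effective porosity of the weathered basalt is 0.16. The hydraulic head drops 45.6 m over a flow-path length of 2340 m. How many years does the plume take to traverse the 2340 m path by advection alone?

17.7

Hydraulic gradient i = Δh / L = 45.6 / 2340 = 0.01949.
Darcy flux q = K · i = 2.980 × 0.01949 = 0.05807 m/day.
Seepage velocity v = q / n_e = 0.05807 / 0.16 = 0.3629 m/day.
Travel time t = L / v = 2340 / 0.3629 = 6447 days = 17.65 years.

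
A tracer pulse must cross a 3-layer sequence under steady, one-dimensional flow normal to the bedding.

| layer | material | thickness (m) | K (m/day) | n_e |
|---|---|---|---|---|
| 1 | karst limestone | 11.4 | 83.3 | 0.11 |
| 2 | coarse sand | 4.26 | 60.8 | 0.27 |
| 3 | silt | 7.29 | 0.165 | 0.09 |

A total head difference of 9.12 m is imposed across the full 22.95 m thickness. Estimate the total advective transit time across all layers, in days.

14.9

With flow normal to the layers, continuity requires the same specific discharge q through every layer.
Σ(b_i/K_i) = 11.4/83.3 + 4.26/60.8 + 7.29/0.165 = 44.39 d.
q = Δh / Σ(b_i/K_i) = 9.12 / 44.39 = 0.2055 m/day.
In each layer the seepage velocity is v_i = q/n_i, so the layer transit time is t_i = b_i·n_i / q:
  layer 1 (karst limestone): t_1 = 11.4 × 0.11 / 0.2055 = 6.103 d
  layer 2 (coarse sand): t_2 = 4.26 × 0.27 / 0.2055 = 5.598 d
  layer 3 (silt): t_3 = 7.29 × 0.09 / 0.2055 = 3.193 d
Total t = Σ t_i = 14.90 days.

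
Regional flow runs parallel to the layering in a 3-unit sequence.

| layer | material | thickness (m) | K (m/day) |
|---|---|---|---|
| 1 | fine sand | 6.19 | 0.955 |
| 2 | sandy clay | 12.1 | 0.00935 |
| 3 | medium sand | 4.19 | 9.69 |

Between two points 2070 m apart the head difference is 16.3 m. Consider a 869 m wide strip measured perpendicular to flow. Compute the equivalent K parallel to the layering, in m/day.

Flow is parallel to layering, so each bed carries its own Darcy discharge and the transmissivities add.
Σ(K_i·b_i) = 0.955×6.19 + 0.00935×12.1 + 9.69×4.19 = 46.63 m²/day.
Total thickness b = 22.48 m, so K_eq = Σ(K_i·b_i)/b = 2.074 m/day.

2.07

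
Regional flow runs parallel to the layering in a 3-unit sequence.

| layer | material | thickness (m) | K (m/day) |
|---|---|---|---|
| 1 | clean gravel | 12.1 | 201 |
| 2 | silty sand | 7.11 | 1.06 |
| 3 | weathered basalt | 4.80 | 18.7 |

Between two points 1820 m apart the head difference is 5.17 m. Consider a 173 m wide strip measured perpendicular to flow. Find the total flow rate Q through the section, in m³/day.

1240

Flow is parallel to layering, so each bed carries its own Darcy discharge and the transmissivities add.
Σ(K_i·b_i) = 201×12.1 + 1.06×7.11 + 18.7×4.80 = 2529 m²/day.
Hydraulic gradient i = Δh / L = 5.17 / 1820 = 0.002841.
Q = Σ(K_i·b_i) · W · i = 2529 × 173 × 0.002841 = 1243 m³/day.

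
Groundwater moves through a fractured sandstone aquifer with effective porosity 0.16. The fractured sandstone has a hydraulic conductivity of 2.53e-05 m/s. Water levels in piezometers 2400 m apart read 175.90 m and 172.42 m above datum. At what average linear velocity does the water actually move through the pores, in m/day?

0.0198

Convert K: 2.53e-05 m/s × 86400 = 2.186 m/day.
Hydraulic gradient i = (175.90 − 172.42) / 2400 = 3.48 / 2400 = 0.001450.
Darcy flux q = K · i = 2.186 × 0.001450 = 0.003170 m/day.
Seepage velocity v = q / n_e = 0.003170 / 0.16 = 0.01981 m/day.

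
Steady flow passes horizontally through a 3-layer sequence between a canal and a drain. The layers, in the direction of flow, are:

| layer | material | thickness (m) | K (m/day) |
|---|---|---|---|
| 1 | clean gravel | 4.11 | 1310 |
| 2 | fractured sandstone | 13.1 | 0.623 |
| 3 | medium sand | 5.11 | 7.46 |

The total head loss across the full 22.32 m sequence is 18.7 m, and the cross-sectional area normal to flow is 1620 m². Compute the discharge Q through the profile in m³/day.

Flow is perpendicular to layering, so the layers act in series and the equivalent K is the thickness-weighted harmonic mean.
Total thickness L = 4.11 + 13.1 + 5.11 = 22.32 m.
Σ(b_i/K_i) = 4.11/1310 + 13.1/0.623 + 5.11/7.46 = 21.72 d.
K_eq = L / Σ(b_i/K_i) = 22.32 / 21.72 = 1.028 m/day.
Q = K_eq · A · (Δh/L) = 1.028 × 1620 × (18.7/22.32) = 1395 m³/day.

1400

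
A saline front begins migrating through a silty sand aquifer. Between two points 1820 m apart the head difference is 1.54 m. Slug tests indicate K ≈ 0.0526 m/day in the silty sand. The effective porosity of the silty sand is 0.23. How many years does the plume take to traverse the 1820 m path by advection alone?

25700

Hydraulic gradient i = Δh / L = 1.54 / 1820 = 0.0008462.
Darcy flux q = K · i = 0.05260 × 0.0008462 = 4.451e-05 m/day.
Seepage velocity v = q / n_e = 4.451e-05 / 0.23 = 0.0001935 m/day.
Travel time t = L / v = 1820 / 0.0001935 = 9.405e+06 days = 25750 years.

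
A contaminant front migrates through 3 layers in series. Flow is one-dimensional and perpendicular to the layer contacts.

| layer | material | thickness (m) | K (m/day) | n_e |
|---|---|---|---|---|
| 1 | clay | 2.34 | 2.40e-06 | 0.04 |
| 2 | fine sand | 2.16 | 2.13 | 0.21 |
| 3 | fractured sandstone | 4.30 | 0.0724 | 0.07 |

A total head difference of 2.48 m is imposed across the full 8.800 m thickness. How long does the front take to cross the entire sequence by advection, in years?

913

With flow normal to the layers, continuity requires the same specific discharge q through every layer.
Σ(b_i/K_i) = 2.34/2.40e-06 + 2.16/2.13 + 4.30/0.0724 = 9.751e+05 d.
q = Δh / Σ(b_i/K_i) = 2.48 / 9.751e+05 = 2.543e-06 m/day.
In each layer the seepage velocity is v_i = q/n_i, so the layer transit time is t_i = b_i·n_i / q:
  layer 1 (clay): t_1 = 2.34 × 0.04 / 2.543e-06 = 36801 d
  layer 2 (fine sand): t_2 = 2.16 × 0.21 / 2.543e-06 = 1.783e+05 d
  layer 3 (fractured sandstone): t_3 = 4.30 × 0.07 / 2.543e-06 = 1.183e+05 d
Total t = Σ t_i = 3.335e+05 days = 913.0 years.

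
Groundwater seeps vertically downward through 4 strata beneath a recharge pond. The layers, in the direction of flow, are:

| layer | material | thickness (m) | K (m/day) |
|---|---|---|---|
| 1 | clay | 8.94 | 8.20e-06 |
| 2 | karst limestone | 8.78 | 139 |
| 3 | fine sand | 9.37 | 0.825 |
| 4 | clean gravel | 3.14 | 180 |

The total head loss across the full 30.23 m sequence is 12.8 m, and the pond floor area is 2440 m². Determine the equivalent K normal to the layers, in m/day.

Flow is perpendicular to layering, so the layers act in series and the equivalent K is the thickness-weighted harmonic mean.
Total thickness L = 8.94 + 8.78 + 9.37 + 3.14 = 30.23 m.
Σ(b_i/K_i) = 8.94/8.20e-06 + 8.78/139 + 9.37/0.825 + 3.14/180 = 1.090e+06 d.
K_eq = L / Σ(b_i/K_i) = 30.23 / 1.090e+06 = 2.773e-05 m/day.

2.77e-05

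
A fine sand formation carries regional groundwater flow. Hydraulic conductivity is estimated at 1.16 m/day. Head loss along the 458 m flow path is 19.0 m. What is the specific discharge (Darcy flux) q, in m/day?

Hydraulic gradient i = Δh / L = 19.0 / 458 = 0.04148.
Specific discharge q = K · i = 1.160 × 0.04148 = 0.04812 m/day.

0.0481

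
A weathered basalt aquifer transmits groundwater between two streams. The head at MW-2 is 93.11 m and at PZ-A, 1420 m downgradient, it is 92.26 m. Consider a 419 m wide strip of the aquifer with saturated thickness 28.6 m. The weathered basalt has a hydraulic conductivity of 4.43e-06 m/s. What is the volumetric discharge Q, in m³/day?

2.75

Convert K: 4.43e-06 m/s × 86400 = 0.3828 m/day.
Cross-sectional area A = 419 × 28.6 = 11983 m².
Hydraulic gradient i = (93.11 − 92.26) / 1420 = 0.85 / 1420 = 0.0005986.
Darcy's law: Q = K · A · i = 0.3828 × 11983 × 0.0005986 = 2.746 m³/day.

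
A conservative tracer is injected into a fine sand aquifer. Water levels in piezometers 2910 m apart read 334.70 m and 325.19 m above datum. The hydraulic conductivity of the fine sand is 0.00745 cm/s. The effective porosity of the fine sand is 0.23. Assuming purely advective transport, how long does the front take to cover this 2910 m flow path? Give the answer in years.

Convert K: 0.00745 cm/s × 864 = 6.437 m/day.
Hydraulic gradient i = (334.70 − 325.19) / 2910 = 9.51 / 2910 = 0.003268.
Darcy flux q = K · i = 6.437 × 0.003268 = 0.02104 m/day.
Seepage velocity v = q / n_e = 0.02104 / 0.23 = 0.09146 m/day.
Travel time t = L / v = 2910 / 0.09146 = 31817 days = 87.11 years.

87.1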